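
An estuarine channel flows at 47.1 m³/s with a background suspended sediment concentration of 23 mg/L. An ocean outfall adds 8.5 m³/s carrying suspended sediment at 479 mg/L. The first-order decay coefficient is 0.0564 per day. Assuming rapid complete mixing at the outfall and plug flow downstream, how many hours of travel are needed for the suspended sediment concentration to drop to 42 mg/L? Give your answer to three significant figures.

Mixed concentration C = ΣQC/ΣQ = (47.10·23.00 + 8.500·479.0) / 55.60 = 5155/55.60 = 92.71 mg/L.
92.71·exp(−k·t) = 42 → t = ln(92.71/42)/k = 1213000 s = 336.9 h.

337 h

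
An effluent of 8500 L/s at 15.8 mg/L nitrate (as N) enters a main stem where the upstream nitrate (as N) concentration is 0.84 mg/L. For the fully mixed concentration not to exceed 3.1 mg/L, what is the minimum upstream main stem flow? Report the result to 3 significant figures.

47800 L/s

Set C_mix = 3.1: (Q·0.8400 + 8500·15.80) / (Q + 8500) = 3.1
→ Q = 8500·(15.80 − 3.1)/(3.1 − 0.8400) = 47770 L/s.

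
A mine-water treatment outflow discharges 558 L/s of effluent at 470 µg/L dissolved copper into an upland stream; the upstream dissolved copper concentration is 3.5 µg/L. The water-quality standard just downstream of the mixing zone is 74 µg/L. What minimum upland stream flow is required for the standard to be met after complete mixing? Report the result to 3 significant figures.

Set C_mix = 74: (Q·3.500 + 558.0·470.0) / (Q + 558.0) = 74
→ Q = 558.0·(470.0 − 74)/(74 − 3.500) = 3134 L/s.

3130 L/s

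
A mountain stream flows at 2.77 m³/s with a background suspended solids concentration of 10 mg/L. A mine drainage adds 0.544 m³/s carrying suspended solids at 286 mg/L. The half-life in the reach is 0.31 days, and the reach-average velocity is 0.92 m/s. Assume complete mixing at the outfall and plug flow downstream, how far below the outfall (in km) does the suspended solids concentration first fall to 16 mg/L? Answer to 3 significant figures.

44.1 km

Conservation of mass: C = (2.770·10.00 + 0.5440·286.0) / 3.314 = 183.3/3.314 = 55.31 mg/L.
Half-life 0.31 d → k = ln 2 / 0.31 = 2.236 d⁻¹.
Set 55.31·exp(−k·t) = 16 → t = ln(55.31/16)/k = 47930 s = 13.31 h.
Distance = v·t = 0.92·47930 = 44090 m = 44.09 km.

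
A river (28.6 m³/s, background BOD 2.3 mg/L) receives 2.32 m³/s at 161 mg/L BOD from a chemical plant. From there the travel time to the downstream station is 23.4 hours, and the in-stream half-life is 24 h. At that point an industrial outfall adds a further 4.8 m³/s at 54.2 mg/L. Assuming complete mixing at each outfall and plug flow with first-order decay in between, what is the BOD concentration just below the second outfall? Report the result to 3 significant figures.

13.5 mg/L

After mixing, C = (28.60·2.300 + 2.320·161.0) / 30.92 = 439.3/30.92 = 14.21 mg/L; combined flow 30.92 m³/s.
Half-life 24 h → k = ln 2 / 24 = 0.02888 h⁻¹ = 0.6931 d⁻¹.
Applying C = C₀e^(−kt): 14.21 × 0.5087 = 7.228 mg/L.
Second outfall: C = (30.92·7.228 + 4.800·54.20)/35.72 = 13.54 mg/L.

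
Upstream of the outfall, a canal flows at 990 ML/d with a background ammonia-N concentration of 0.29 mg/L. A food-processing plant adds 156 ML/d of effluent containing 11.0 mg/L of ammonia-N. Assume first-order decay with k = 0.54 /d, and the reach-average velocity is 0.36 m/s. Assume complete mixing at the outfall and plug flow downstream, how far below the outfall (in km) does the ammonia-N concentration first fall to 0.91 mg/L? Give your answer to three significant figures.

Mixed concentration C = ΣQC/ΣQ = (990.0·0.2900 + 156.0·11.00) / 1146 = 2003/1146 = 1.748 mg/L.
Set 1.748·exp(−k·t) = 0.91 → t = ln(1.748/0.91)/k = 104400 s = 29.01 h.
Distance = v·t = 0.36·104400 = 37600 m = 37.60 km.

37.6 km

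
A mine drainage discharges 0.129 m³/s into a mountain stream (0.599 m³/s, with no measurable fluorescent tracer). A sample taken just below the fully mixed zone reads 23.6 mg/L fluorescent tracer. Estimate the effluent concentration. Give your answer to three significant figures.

133 mg/L

Mass balance: 0.5990·0 + 0.1290·Cₑ = 0.7280·23.60
→ Cₑ = (0.7280·23.60 − 0.5990·0) / 0.1290 = 133.2 mg/L.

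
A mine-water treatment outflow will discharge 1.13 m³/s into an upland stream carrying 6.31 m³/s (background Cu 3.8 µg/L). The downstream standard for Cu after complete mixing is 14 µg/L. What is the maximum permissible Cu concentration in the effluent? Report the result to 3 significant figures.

At the limit, (Qr·Cr + Qe·Cₑ)/(Qr + Qe) = 14:
Cₑ = (7.440·14 − 6.310·3.800) / 1.130 = 70.96 µg/L.

71.0 µg/L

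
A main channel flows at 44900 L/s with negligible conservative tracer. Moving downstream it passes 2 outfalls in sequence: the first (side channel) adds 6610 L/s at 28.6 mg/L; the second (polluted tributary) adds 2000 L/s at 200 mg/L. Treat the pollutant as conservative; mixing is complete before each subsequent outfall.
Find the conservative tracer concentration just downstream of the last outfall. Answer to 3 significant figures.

11.0 mg/L

Below outfall 1: Q → 51510 L/s, C = (44900·0 + 6610·28.60)/51510 = 3.670 mg/L.
Below outfall 2: Q → 53510 L/s, C = (51510·3.670 + 2000·200.0)/53510 = 11.01 mg/L.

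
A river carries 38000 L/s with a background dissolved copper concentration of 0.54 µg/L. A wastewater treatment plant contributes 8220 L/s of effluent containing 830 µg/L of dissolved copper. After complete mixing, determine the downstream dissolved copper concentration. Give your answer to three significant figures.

Conservation of mass: C = (38000·0.5400 + 8220·830.0) / 46220 = 6843000/46220 = 148.1 µg/L.

148 µg/L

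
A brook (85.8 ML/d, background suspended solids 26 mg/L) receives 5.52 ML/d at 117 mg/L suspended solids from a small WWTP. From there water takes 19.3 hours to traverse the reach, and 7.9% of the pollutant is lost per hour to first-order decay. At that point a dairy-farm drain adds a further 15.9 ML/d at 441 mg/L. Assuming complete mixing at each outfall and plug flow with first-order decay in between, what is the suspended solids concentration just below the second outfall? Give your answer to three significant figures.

70.9 mg/L

After mixing, C = (85.80·26.00 + 5.520·117.0) / 91.32 = 2877/91.32 = 31.50 mg/L; combined flow 91.32 ML/d.
7.9%/h lost → k = −ln(1 − 0.079) = 0.08230 h⁻¹.
Decay over the reach: 31.50·exp(−kt) = 31.50·0.2043 = 6.435 mg/L.
Second outfall: C = (91.32·6.435 + 15.90·441.0)/107.2 = 70.88 mg/L.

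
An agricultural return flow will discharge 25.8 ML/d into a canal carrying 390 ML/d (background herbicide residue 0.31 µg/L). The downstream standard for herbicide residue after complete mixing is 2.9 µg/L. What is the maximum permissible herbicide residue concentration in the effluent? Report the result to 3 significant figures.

At the limit, (Qr·Cr + Qe·Cₑ)/(Qr + Qe) = 2.9:
Cₑ = (415.8·2.9 − 390.0·0.3100) / 25.80 = 42.05 µg/L.

42.1 µg/L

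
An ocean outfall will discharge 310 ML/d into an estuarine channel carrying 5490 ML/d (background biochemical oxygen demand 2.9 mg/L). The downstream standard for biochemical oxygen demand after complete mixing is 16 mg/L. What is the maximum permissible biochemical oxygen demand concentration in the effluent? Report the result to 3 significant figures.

At the limit, (Qr·Cr + Qe·Cₑ)/(Qr + Qe) = 16:
Cₑ = (5800·16 − 5490·2.900) / 310.0 = 248.0 mg/L.

248 mg/L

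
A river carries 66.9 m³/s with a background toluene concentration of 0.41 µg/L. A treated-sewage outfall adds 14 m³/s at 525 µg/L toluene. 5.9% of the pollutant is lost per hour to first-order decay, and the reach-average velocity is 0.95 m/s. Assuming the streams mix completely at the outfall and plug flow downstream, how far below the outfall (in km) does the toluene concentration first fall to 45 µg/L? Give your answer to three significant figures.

39.7 km

Flow-weighted average: C = (66.90·0.4100 + 14.00·525.0) / 80.90 = 7377/80.90 = 91.19 µg/L.
5.9%/h lost → k = −ln(1 − 0.059) = 0.06081 h⁻¹.
Set 91.19·exp(−k·t) = 45 → t = ln(91.19/45)/k = 41810 s = 11.61 h.
Distance = v·t = 0.95·41810 = 39720 m = 39.72 km.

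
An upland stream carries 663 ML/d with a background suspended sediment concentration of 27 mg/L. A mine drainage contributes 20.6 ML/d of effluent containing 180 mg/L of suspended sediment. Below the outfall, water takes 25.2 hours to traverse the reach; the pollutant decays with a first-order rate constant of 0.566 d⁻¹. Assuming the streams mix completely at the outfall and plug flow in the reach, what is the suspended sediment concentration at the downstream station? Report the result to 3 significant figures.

Conservation of mass: C = (663.0·27.00 + 20.60·180.0) / 683.6 = 21610/683.6 = 31.61 mg/L.
Decay over the reach: 31.61·exp(−kt) = 31.61·0.5519 = 17.45 mg/L.

17.4 mg/L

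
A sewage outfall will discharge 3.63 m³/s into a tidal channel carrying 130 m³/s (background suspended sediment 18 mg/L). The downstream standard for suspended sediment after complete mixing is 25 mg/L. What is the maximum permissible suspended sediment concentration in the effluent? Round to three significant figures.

276 mg/L

At the limit, (Qr·Cr + Qe·Cₑ)/(Qr + Qe) = 25:
Cₑ = (133.6·25 − 130.0·18.00) / 3.630 = 275.7 mg/L.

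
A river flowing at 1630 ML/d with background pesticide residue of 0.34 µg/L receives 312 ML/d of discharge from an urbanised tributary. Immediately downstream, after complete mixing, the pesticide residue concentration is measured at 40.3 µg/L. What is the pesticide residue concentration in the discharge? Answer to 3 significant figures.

Mass balance: 1630·0.3400 + 312.0·Cₑ = 1942·40.30
→ Cₑ = (1942·40.30 − 1630·0.3400) / 312.0 = 249.1 µg/L.

249 µg/L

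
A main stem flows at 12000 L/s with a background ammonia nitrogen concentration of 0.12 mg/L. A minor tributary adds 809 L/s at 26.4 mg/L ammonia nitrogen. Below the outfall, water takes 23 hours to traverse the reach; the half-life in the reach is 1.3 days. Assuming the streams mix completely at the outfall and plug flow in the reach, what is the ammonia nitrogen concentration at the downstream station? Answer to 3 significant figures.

1.07 mg/L

Mass balance: C = (12000·0.1200 + 809.0·26.40) / 12810 = 22800/12810 = 1.780 mg/L.
Half-life 1.3 d → k = ln 2 / 1.3 = 0.5332 d⁻¹.
Decay over the reach: 1.780·exp(−kt) = 1.780·0.5999 = 1.068 mg/L.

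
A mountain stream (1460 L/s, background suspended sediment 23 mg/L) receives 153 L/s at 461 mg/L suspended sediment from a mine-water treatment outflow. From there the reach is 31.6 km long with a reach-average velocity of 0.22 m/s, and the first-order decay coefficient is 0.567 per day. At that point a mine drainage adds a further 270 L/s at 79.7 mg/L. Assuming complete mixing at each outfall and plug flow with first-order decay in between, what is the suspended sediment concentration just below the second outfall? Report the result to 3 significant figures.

Conservation of mass: C = (1460·23.00 + 153.0·461.0) / 1613 = 104100/1613 = 64.55 mg/L; combined flow 1613 L/s.
Travel time t = 31.6·1000 / 0.22 = 143600 s = 39.90 h.
Decay over the reach: 64.55·exp(−kt) = 64.55·0.3896 = 25.15 mg/L.
At the second outfall, C = (1613·25.15 + 270.0·79.70) / (1613 + 270.0) = 32.97 mg/L.

33.0 mg/L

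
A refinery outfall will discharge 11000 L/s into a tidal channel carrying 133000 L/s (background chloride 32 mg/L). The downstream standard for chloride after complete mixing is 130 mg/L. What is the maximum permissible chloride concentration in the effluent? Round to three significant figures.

1310 mg/L

At the limit, (Qr·Cr + Qe·Cₑ)/(Qr + Qe) = 130:
Cₑ = (144000·130 − 133000·32.00) / 11000 = 1315 mg/L.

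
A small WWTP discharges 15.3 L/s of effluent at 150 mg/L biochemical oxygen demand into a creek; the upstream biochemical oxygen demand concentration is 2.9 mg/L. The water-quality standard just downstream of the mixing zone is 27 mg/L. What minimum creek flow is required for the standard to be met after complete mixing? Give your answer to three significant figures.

Set C_mix = 27: (Q·2.900 + 15.30·150.0) / (Q + 15.30) = 27
→ Q = 15.30·(150.0 − 27)/(27 − 2.900) = 78.09 L/s.

78.1 L/s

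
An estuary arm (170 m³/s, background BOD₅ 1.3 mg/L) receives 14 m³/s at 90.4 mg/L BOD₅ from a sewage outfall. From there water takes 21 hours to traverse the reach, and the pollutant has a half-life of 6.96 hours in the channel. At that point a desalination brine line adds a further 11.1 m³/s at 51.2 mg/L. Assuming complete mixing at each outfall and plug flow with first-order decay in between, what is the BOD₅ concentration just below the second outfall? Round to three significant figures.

Mass balance: C = (170.0·1.300 + 14.00·90.40) / 184.0 = 1487/184.0 = 8.079 mg/L; combined flow 184.0 m³/s.
Half-life 6.96 h → k = ln 2 / 6.96 = 0.09959 h⁻¹ = 2.390 d⁻¹.
Decay over the reach: 8.079·exp(−kt) = 8.079·0.1235 = 0.9979 mg/L.
Second outfall: C = (184.0·0.9979 + 11.10·51.20)/195.1 = 3.854 mg/L.

3.85 mg/L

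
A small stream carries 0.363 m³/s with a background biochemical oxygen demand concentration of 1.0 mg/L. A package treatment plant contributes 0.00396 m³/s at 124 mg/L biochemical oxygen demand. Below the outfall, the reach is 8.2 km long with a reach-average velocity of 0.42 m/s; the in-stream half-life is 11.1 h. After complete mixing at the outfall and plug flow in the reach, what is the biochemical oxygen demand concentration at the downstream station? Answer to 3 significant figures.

Mass balance: C = (0.3630·1.000 + 0.003960·124.0) / 0.3670 = 0.8540/0.3670 = 2.327 mg/L.
Travel time t = 8.2·1000 / 0.42 = 19520 s = 5.423 h.
Half-life 11.1 h → k = ln 2 / 11.1 = 0.06245 h⁻¹ = 1.499 d⁻¹.
Decay over the reach: 2.327·exp(−kt) = 2.327·0.7127 = 1.659 mg/L.

1.66 mg/L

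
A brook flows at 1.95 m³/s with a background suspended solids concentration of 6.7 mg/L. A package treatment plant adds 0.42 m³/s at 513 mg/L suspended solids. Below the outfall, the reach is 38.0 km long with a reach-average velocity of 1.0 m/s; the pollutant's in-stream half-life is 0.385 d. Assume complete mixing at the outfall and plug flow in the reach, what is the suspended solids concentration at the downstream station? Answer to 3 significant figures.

43.7 mg/L

Mixed concentration C = ΣQC/ΣQ = (1.950·6.700 + 0.4200·513.0) / 2.370 = 228.5/2.370 = 96.42 mg/L.
Travel time t = 38.0·1000 / 1.0 = 38000 s = 10.56 h.
Half-life 0.385 d → k = ln 2 / 0.385 = 1.800 d⁻¹.
Decay over the reach: 96.42·exp(−kt) = 96.42·0.4530 = 43.68 mg/L.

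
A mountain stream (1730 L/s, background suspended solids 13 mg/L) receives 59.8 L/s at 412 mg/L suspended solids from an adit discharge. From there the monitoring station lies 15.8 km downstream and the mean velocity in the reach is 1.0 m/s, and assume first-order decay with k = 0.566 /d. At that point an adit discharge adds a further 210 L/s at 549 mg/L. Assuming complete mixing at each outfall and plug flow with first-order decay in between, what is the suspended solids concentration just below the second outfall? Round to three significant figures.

78.9 mg/L

After mixing, C = (1730·13.00 + 59.80·412.0) / 1790 = 47130/1790 = 26.33 mg/L; combined flow 1790 L/s.
Travel time t = 15.8·1000 / 1.0 = 15800 s = 4.389 h.
After decay, C = 26.33 × e^(−kt) = 26.33 × 0.9017 = 23.74 mg/L.
At the second outfall, C = (1790·23.74 + 210.0·549.0) / (1790 + 210.0) = 78.90 mg/L.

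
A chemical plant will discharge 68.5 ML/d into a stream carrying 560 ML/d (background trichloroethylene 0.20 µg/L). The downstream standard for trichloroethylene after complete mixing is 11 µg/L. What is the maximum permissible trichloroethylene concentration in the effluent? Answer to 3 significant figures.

99.3 µg/L

At the limit, (Qr·Cr + Qe·Cₑ)/(Qr + Qe) = 11:
Cₑ = (628.5·11 − 560.0·0.2000) / 68.50 = 99.29 µg/L.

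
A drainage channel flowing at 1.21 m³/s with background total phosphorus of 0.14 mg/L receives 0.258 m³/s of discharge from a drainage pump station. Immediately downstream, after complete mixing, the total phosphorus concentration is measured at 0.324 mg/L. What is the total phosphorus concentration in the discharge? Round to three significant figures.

Mass balance: 1.210·0.1400 + 0.2580·Cₑ = 1.468·0.3240
→ Cₑ = (1.468·0.3240 − 1.210·0.1400) / 0.2580 = 1.187 mg/L.

1.19 mg/L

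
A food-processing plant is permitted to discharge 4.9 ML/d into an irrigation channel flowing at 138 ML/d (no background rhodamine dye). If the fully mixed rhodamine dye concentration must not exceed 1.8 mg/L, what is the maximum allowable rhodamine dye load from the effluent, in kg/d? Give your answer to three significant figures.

257 kg/d

Mass balance at the limit: 138.0·0 + 4.900·Cₑ = 142.9·1.8 → Cₑ = 52.49 mg/L.
4.900 ML/d = 0.05671 m³/s. Load = 0.05671 m³/s × 52.49 g/m³ × 86 400 s/d = 257.2 kg/d.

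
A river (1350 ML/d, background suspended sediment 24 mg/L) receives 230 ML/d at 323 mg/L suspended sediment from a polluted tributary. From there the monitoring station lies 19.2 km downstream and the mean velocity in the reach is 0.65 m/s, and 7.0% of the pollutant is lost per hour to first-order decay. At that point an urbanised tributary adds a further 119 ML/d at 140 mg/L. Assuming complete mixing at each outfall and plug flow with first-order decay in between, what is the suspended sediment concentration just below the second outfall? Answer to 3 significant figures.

Conservation of mass: C = (1350·24.00 + 230.0·323.0) / 1580 = 106700/1580 = 67.53 mg/L; combined flow 1580 ML/d.
Travel time t = 19.2·1000 / 0.65 = 29540 s = 8.205 h.
7.0%/h lost → k = −ln(1 − 0.07) = 0.07257 h⁻¹.
First-order decay: C = 67.53·exp(−k·t) = 67.53·0.5513 = 37.23 mg/L.
Second outfall: C = (1580·37.23 + 119.0·140.0)/1699 = 44.43 mg/L.

44.4 mg/L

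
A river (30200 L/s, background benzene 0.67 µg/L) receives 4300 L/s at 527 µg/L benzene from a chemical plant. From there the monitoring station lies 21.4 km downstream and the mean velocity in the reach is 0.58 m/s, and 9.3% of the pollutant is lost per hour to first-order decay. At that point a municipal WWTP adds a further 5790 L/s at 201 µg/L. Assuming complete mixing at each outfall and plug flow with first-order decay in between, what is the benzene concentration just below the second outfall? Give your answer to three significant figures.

49.8 µg/L

Mixed concentration C = ΣQC/ΣQ = (30200·0.6700 + 4300·527.0) / 34500 = 2286000/34500 = 66.27 µg/L; combined flow 34500 L/s.
Travel time t = 21.4·1000 / 0.58 = 36900 s = 10.25 h.
9.3%/h lost → k = −ln(1 − 0.093) = 0.09761 h⁻¹.
First-order decay: C = 66.27·exp(−k·t) = 66.27·0.3677 = 24.37 µg/L.
Second outfall: C = (34500·24.37 + 5790·201.0)/40290 = 49.75 µg/L.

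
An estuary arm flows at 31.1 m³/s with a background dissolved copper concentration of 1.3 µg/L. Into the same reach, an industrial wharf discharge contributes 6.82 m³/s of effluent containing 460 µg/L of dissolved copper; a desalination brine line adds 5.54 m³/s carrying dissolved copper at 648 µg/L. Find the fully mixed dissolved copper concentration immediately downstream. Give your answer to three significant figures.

Conservation of mass: C = (31.10·1.300 + 6.820·460.0 + 5.540·648.0) / 43.46 = 6768/43.46 = 155.7 µg/L.

156 µg/L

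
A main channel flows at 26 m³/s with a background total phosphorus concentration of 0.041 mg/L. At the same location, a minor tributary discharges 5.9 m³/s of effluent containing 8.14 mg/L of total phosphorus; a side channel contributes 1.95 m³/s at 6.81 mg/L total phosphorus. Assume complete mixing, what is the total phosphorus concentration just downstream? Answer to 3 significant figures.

Mixed concentration C = ΣQC/ΣQ = (26.00·0.04100 + 5.900·8.140 + 1.950·6.810) / 33.85 = 62.37/33.85 = 1.843 mg/L.

1.84 mg/L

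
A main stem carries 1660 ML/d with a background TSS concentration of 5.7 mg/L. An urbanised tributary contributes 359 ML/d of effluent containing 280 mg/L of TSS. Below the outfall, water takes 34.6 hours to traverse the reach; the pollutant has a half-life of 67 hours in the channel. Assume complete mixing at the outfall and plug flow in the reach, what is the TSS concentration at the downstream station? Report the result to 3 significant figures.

38.1 mg/L

Conservation of mass: C = (1660·5.700 + 359.0·280.0) / 2019 = 110000/2019 = 54.47 mg/L.
Half-life 67 h → k = ln 2 / 67 = 0.01035 h⁻¹ = 0.2483 d⁻¹.
Applying C = C₀e^(−kt): 54.47 × 0.6991 = 38.08 mg/L.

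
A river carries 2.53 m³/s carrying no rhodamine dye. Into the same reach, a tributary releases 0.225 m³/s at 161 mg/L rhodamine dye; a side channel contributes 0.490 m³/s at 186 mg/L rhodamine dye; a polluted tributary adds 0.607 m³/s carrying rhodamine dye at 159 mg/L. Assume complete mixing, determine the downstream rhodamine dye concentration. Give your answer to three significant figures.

After mixing, C = (2.530·0 + 0.2250·161.0 + 0.4900·186.0 + 0.6070·159.0) / 3.852 = 223.9/3.852 = 58.12 mg/L.

58.1 mg/L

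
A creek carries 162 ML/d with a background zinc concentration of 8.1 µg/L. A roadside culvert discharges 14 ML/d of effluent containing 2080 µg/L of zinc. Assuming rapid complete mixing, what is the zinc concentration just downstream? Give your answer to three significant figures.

173 µg/L

After mixing, C = (162.0·8.100 + 14.00·2080) / 176.0 = 30430/176.0 = 172.9 µg/L.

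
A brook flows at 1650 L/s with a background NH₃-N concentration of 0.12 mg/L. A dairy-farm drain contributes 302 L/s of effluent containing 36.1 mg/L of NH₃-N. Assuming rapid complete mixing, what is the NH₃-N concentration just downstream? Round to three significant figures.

5.69 mg/L

Flow-weighted average: C = (1650·0.1200 + 302.0·36.10) / 1952 = 11100/1952 = 5.687 mg/L.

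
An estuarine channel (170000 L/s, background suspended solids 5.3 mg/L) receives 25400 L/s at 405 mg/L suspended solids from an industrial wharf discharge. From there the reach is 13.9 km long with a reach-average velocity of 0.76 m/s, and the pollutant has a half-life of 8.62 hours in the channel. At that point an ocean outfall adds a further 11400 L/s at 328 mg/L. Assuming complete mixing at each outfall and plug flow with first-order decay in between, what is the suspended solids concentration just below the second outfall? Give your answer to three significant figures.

54.0 mg/L

After mixing, C = (170000·5.300 + 25400·405.0) / 195400 = 11190000/195400 = 57.26 mg/L; combined flow 195400 L/s.
Travel time t = 13.9·1000 / 0.76 = 18290 s = 5.080 h.
Half-life 8.62 h → k = ln 2 / 8.62 = 0.08041 h⁻¹ = 1.930 d⁻¹.
First-order decay: C = 57.26·exp(−k·t) = 57.26·0.6646 = 38.05 mg/L.
At the second outfall, C = (195400·38.05 + 11400·328.0) / (195400 + 11400) = 54.04 mg/L.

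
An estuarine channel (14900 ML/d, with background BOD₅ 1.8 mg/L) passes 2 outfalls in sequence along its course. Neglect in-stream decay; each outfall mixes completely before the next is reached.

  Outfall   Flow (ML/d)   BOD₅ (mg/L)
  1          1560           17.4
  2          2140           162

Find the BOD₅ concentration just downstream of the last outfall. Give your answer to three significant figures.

21.5 mg/L

Outfall 1: combined Q = 16460 ML/d; C = (14900·1.800 + 1560·17.40)/16460 = 3.278 mg/L.
Outfall 2: combined Q = 18600 ML/d; C = (16460·3.278 + 2140·162.0)/18600 = 21.54 mg/L.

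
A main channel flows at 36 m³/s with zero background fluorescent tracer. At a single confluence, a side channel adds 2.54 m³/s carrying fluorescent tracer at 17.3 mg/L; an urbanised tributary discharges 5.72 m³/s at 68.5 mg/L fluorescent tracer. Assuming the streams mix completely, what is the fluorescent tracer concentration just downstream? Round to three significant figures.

Conservation of mass: C = (36.00·0 + 2.540·17.30 + 5.720·68.50) / 44.26 = 435.8/44.26 = 9.846 mg/L.

9.85 mg/L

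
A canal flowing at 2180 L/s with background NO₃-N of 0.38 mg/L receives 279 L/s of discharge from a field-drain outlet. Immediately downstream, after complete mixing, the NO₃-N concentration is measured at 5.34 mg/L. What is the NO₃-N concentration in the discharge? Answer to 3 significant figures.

44.1 mg/L

Mass balance: 2180·0.3800 + 279.0·Cₑ = 2459·5.340
→ Cₑ = (2459·5.340 − 2180·0.3800) / 279.0 = 44.10 mg/L.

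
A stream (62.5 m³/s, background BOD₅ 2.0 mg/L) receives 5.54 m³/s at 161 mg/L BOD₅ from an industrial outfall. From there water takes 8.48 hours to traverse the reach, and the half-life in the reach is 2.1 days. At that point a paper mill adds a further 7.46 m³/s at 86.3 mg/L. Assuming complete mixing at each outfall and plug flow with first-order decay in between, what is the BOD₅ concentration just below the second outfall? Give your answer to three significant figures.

20.5 mg/L

Mass balance: C = (62.50·2.000 + 5.540·161.0) / 68.04 = 1017/68.04 = 14.95 mg/L; combined flow 68.04 m³/s.
Half-life 2.1 d → k = ln 2 / 2.1 = 0.3301 d⁻¹.
First-order decay: C = 14.95·exp(−k·t) = 14.95·0.8899 = 13.30 mg/L.
Second outfall: C = (68.04·13.30 + 7.460·86.30)/75.50 = 20.51 mg/L.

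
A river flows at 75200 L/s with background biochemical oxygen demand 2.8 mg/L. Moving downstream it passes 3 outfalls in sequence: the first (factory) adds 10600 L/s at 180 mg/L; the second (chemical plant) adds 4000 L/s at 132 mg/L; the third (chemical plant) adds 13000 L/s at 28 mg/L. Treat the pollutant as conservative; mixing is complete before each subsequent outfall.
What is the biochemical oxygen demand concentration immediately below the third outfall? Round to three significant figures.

29.3 mg/L

After outfall 1: Q = 75200 + 10600 = 85800 L/s; C = (75200·2.800 + 10600·180.0)/85800 = 24.69 mg/L.
After outfall 2: Q = 85800 + 4000 = 89800 L/s; C = (85800·24.69 + 4000·132.0)/89800 = 29.47 mg/L.
After outfall 3: Q = 89800 + 13000 = 102800 L/s; C = (89800·29.47 + 13000·28.00)/102800 = 29.29 mg/L.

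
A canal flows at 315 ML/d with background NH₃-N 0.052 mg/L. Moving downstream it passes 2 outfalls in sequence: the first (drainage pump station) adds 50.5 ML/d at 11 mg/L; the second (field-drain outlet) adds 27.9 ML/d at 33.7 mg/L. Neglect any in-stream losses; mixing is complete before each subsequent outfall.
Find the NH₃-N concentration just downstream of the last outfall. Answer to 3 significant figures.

Below outfall 1: Q → 365.5 ML/d, C = (315.0·0.05200 + 50.50·11.00)/365.5 = 1.565 mg/L.
Below outfall 2: Q → 393.4 ML/d, C = (365.5·1.565 + 27.90·33.70)/393.4 = 3.844 mg/L.

3.84 mg/L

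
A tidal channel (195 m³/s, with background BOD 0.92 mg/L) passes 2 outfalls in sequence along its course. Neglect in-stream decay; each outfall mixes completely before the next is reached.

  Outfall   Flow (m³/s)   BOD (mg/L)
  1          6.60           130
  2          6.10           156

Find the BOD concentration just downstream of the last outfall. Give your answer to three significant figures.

Outfall 1: combined Q = 201.6 m³/s; C = (195.0·0.9200 + 6.600·130.0)/201.6 = 5.146 mg/L.
Outfall 2: combined Q = 207.7 m³/s; C = (201.6·5.146 + 6.100·156.0)/207.7 = 9.576 mg/L.

9.58 mg/L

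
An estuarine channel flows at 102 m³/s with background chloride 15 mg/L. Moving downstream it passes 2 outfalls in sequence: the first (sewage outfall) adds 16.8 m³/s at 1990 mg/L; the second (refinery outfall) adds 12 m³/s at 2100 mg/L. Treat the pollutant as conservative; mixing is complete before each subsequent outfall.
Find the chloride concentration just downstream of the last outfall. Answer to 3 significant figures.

460 mg/L

Outfall 1: combined Q = 118.8 m³/s; C = (102.0·15.00 + 16.80·1990)/118.8 = 294.3 mg/L.
Outfall 2: combined Q = 130.8 m³/s; C = (118.8·294.3 + 12.00·2100)/130.8 = 460.0 mg/L.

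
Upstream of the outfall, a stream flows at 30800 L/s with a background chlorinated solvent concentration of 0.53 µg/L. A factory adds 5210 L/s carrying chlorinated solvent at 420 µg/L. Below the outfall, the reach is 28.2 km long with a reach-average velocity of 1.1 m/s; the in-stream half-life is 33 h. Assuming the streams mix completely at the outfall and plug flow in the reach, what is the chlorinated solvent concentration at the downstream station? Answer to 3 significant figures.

52.7 µg/L

Mixed concentration C = ΣQC/ΣQ = (30800·0.5300 + 5210·420.0) / 36010 = 2205000/36010 = 61.22 µg/L.
Travel time t = 28.2·1000 / 1.1 = 25640 s = 7.121 h.
Half-life 33 h → k = ln 2 / 33 = 0.02100 h⁻¹ = 0.5041 d⁻¹.
Applying C = C₀e^(−kt): 61.22 × 0.8611 = 52.71 µg/L.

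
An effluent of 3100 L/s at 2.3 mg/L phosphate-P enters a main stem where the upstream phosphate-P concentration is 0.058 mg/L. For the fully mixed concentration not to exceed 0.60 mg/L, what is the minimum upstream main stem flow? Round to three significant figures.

9720 L/s

Set C_mix = 0.60: (Q·0.05800 + 3100·2.300) / (Q + 3100) = 0.60
→ Q = 3100·(2.300 − 0.60)/(0.60 − 0.05800) = 9723 L/s.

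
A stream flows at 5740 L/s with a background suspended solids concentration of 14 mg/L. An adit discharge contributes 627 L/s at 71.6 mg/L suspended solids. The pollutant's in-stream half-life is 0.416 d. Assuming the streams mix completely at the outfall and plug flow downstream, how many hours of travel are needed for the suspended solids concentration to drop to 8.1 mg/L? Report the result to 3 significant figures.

12.8 h

Flow-weighted average: C = (5740·14.00 + 627.0·71.60) / 6367 = 125300/6367 = 19.67 mg/L.
Half-life 0.416 d → k = ln 2 / 0.416 = 1.666 d⁻¹.
19.67·exp(−k·t) = 8.1 → t = ln(19.67/8.1)/k = 46010 s = 12.78 h.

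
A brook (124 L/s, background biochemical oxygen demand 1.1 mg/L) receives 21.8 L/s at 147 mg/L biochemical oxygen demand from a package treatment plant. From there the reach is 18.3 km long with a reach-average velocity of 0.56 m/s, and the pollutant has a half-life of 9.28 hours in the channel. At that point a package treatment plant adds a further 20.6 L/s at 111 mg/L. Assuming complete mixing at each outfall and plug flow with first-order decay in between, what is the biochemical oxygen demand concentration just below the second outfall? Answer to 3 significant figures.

23.9 mg/L

After mixing, C = (124.0·1.100 + 21.80·147.0) / 145.8 = 3341/145.8 = 22.91 mg/L; combined flow 145.8 L/s.
Travel time t = 18.3·1000 / 0.56 = 32680 s = 9.077 h.
Half-life 9.28 h → k = ln 2 / 9.28 = 0.07469 h⁻¹ = 1.793 d⁻¹.
Decay over the reach: 22.91·exp(−kt) = 22.91·0.5076 = 11.63 mg/L.
At the second outfall, C = (145.8·11.63 + 20.60·111.0) / (145.8 + 20.60) = 23.93 mg/L.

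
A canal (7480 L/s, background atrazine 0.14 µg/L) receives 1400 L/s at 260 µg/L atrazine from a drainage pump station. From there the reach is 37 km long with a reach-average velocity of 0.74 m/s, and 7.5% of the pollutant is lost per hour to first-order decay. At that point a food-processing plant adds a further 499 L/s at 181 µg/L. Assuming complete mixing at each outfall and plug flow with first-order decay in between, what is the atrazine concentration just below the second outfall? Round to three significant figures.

22.8 µg/L

Conservation of mass: C = (7480·0.1400 + 1400·260.0) / 8880 = 365000/8880 = 41.11 µg/L; combined flow 8880 L/s.
Travel time t = 37·1000 / 0.74 = 50000 s = 13.89 h.
7.5%/h lost → k = −ln(1 − 0.075) = 0.07796 h⁻¹.
Applying C = C₀e^(−kt): 41.11 × 0.3386 = 13.92 µg/L.
At the second outfall, C = (8880·13.92 + 499.0·181.0) / (8880 + 499.0) = 22.81 µg/L.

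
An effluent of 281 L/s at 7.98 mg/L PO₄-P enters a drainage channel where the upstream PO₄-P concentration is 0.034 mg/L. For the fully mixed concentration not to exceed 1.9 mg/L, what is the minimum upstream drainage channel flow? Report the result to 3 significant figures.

916 L/s

Set C_mix = 1.9: (Q·0.03400 + 281.0·7.980) / (Q + 281.0) = 1.9
→ Q = 281.0·(7.980 − 1.9)/(1.9 − 0.03400) = 915.6 L/s.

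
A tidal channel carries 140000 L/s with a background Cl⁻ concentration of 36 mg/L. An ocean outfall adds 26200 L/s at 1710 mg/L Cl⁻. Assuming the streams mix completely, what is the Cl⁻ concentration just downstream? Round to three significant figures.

After mixing, C = (140000·36.00 + 26200·1710) / 166200 = 49840000/166200 = 299.9 mg/L.

300 mg/L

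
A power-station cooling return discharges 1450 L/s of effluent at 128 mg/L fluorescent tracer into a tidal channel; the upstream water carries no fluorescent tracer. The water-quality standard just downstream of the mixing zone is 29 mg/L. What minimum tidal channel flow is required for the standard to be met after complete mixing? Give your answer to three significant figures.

4950 L/s

Set C_mix = 29: (Q·0 + 1450·128.0) / (Q + 1450) = 29
→ Q = 1450·(128.0 − 29)/(29 − 0) = 4950 L/s.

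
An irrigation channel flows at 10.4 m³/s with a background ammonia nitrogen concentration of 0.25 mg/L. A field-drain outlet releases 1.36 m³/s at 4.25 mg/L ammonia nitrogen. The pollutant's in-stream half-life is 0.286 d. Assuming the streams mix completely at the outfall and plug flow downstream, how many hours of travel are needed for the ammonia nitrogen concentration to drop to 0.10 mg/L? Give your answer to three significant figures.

Flow-weighted average: C = (10.40·0.2500 + 1.360·4.250) / 11.76 = 8.380/11.76 = 0.7126 mg/L.
Half-life 0.286 d → k = ln 2 / 0.286 = 2.424 d⁻¹.
0.7126·exp(−k·t) = 0.10 → t = ln(0.7126/0.10)/k = 70010 s = 19.45 h.

19.4 h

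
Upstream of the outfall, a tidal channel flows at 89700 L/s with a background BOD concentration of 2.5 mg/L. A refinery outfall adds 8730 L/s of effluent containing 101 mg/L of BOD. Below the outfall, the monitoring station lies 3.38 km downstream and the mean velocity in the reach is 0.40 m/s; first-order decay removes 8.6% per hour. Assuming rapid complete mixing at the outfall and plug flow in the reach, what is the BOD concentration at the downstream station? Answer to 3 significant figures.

Mass balance: C = (89700·2.500 + 8730·101.0) / 98430 = 1106000/98430 = 11.24 mg/L.
Travel time t = 3.38·1000 / 0.40 = 8450 s = 2.347 h.
8.6%/h lost → k = −ln(1 − 0.086) = 0.08992 h⁻¹.
After decay, C = 11.24 × e^(−kt) = 11.24 × 0.8097 = 9.098 mg/L.

9.10 mg/L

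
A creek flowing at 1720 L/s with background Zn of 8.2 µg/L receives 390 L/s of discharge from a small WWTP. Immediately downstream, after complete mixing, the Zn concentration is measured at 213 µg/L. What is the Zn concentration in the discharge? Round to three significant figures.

Mass balance: 1720·8.200 + 390.0·Cₑ = 2110·213.0
→ Cₑ = (2110·213.0 − 1720·8.200) / 390.0 = 1116 µg/L.

1120 µg/L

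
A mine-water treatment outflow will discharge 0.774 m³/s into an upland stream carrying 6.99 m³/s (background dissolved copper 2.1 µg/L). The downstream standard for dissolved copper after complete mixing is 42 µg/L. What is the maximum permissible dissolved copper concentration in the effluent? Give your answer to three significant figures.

At the limit, (Qr·Cr + Qe·Cₑ)/(Qr + Qe) = 42:
Cₑ = (7.764·42 − 6.990·2.100) / 0.7740 = 402.3 µg/L.

402 µg/L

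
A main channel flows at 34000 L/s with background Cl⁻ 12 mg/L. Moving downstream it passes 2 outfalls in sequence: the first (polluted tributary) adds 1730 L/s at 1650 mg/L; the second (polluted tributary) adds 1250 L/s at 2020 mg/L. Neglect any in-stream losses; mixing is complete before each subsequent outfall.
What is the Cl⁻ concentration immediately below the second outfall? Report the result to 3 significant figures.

157 mg/L

After outfall 1: Q = 34000 + 1730 = 35730 L/s; C = (34000·12.00 + 1730·1650)/35730 = 91.31 mg/L.
After outfall 2: Q = 35730 + 1250 = 36980 L/s; C = (35730·91.31 + 1250·2020)/36980 = 156.5 mg/L.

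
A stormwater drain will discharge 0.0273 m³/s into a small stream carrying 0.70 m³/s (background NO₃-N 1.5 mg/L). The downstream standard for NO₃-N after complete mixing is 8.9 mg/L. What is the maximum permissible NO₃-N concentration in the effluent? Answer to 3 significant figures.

At the limit, (Qr·Cr + Qe·Cₑ)/(Qr + Qe) = 8.9:
Cₑ = (0.7273·8.9 − 0.7000·1.500) / 0.02730 = 198.6 mg/L.

199 mg/L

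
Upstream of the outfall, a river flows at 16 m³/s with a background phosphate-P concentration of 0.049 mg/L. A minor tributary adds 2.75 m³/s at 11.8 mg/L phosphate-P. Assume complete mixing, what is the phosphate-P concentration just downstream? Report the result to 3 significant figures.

1.77 mg/L

Flow-weighted average: C = (16.00·0.04900 + 2.750·11.80) / 18.75 = 33.23/18.75 = 1.772 mg/L.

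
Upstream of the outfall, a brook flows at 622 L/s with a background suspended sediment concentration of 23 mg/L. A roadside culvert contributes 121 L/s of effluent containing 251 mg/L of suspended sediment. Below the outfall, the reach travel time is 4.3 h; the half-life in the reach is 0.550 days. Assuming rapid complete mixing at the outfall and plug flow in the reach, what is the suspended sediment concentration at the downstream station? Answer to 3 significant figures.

48.0 mg/L

Mass balance: C = (622.0·23.00 + 121.0·251.0) / 743.0 = 44680/743.0 = 60.13 mg/L.
Half-life 0.550 d → k = ln 2 / 0.550 = 1.260 d⁻¹.
Decay over the reach: 60.13·exp(−kt) = 60.13·0.7979 = 47.98 mg/L.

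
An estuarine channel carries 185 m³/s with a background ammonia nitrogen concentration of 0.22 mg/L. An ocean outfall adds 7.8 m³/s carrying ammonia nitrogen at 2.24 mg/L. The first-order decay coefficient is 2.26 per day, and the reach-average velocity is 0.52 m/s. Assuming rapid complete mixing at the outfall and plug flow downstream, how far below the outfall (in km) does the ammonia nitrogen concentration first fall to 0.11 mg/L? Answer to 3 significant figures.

Conservation of mass: C = (185.0·0.2200 + 7.800·2.240) / 192.8 = 58.17/192.8 = 0.3017 mg/L.
Set 0.3017·exp(−k·t) = 0.11 → t = ln(0.3017/0.11)/k = 38580 s = 10.72 h.
Distance = v·t = 0.52·38580 = 20060 m = 20.06 km.

20.1 km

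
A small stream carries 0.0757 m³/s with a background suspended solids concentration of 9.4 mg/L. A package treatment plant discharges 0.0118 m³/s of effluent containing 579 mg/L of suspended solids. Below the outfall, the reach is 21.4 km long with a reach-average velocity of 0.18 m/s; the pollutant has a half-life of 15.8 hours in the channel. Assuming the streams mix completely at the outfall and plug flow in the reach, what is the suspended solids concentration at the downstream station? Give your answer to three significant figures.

20.2 mg/L

Conservation of mass: C = (0.07570·9.400 + 0.01180·579.0) / 0.08750 = 7.544/0.08750 = 86.21 mg/L.
Travel time t = 21.4·1000 / 0.18 = 118900 s = 33.02 h.
Half-life 15.8 h → k = ln 2 / 15.8 = 0.04387 h⁻¹ = 1.053 d⁻¹.
First-order decay: C = 86.21·exp(−k·t) = 86.21·0.2349 = 20.25 mg/L.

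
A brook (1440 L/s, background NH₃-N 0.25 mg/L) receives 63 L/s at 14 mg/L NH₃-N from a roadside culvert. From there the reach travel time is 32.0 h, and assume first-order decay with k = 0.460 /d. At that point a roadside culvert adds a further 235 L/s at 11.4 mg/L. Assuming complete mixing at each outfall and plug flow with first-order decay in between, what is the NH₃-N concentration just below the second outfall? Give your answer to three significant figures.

Mixed concentration C = ΣQC/ΣQ = (1440·0.2500 + 63.00·14.00) / 1503 = 1242/1503 = 0.8263 mg/L; combined flow 1503 L/s.
After decay, C = 0.8263 × e^(−kt) = 0.8263 × 0.5415 = 0.4475 mg/L.
At the second outfall, C = (1503·0.4475 + 235.0·11.40) / (1503 + 235.0) = 1.928 mg/L.

1.93 mg/L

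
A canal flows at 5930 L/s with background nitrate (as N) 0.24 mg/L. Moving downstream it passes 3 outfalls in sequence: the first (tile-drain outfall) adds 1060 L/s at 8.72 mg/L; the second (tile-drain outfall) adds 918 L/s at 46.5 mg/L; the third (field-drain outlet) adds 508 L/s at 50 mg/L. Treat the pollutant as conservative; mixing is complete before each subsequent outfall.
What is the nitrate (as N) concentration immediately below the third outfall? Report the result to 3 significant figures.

9.36 mg/L

Outfall 1: combined Q = 6990 L/s; C = (5930·0.2400 + 1060·8.720)/6990 = 1.526 mg/L.
Outfall 2: combined Q = 7908 L/s; C = (6990·1.526 + 918.0·46.50)/7908 = 6.747 mg/L.
Outfall 3: combined Q = 8416 L/s; C = (7908·6.747 + 508.0·50.00)/8416 = 9.358 mg/L.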